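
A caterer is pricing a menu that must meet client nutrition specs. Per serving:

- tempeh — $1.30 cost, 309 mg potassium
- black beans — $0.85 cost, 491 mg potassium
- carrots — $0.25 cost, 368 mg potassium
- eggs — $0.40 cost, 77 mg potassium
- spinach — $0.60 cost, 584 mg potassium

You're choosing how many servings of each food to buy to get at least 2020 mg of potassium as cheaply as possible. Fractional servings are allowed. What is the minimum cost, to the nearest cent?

$1.37

Cost per mg of potassium: carrots $0.0007, spinach $0.0010, black beans $0.0017, tempeh $0.0042, eggs $0.0052.
With no serving limits, use only carrots: 2020 mg / 368 mg = 5.489 servings × $0.25 = $1.37.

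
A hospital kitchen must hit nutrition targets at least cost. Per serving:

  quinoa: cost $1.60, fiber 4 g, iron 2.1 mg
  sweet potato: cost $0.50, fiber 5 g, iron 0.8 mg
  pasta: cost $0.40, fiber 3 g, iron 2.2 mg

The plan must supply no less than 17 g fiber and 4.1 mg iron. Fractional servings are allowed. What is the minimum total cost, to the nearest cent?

$1.78

Check every corner: each single food scaled to meet both minima, and each pair solved so both constraints bind.
quinoa only: max(17/4, 4.1/2.1) = 4.25 servings → $6.80.
sweet potato only: max(17/5, 4.1/0.8) = 5.125 servings → $2.56.
pasta only: max(17/3, 4.1/2.2) = 5.667 servings → $2.27.
quinoa + sweet potato with both tight: 0.9452 servings and 2.644 servings → $2.83.
quinoa + pasta: the both-tight solution has a negative serving — not a feasible corner.
sweet potato + pasta with both tight: 2.919 servings and 0.8023 servings → $1.78.
So the least-cost plan costs $1.78.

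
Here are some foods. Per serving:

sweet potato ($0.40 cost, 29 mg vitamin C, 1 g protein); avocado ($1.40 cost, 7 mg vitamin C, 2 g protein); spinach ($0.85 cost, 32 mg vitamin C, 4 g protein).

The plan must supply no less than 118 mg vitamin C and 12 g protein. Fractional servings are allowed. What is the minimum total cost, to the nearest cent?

Compare the cost at each extreme point of the feasible region.
sweet potato only: max(118/29, 12/1) = 12 servings → $4.80.
avocado only: max(118/7, 12/2) = 16.86 servings → $23.60.
spinach only: max(118/32, 12/4) = 3.688 servings → $3.13.
sweet potato + avocado with both tight: 2.98 servings and 4.51 servings → $7.51.
sweet potato + spinach with both tight: 1.048 servings and 2.738 servings → $2.75.
avocado + spinach: the both-tight solution has a negative serving — not a feasible corner.
Cheapest feasible corner: $2.75.

$2.75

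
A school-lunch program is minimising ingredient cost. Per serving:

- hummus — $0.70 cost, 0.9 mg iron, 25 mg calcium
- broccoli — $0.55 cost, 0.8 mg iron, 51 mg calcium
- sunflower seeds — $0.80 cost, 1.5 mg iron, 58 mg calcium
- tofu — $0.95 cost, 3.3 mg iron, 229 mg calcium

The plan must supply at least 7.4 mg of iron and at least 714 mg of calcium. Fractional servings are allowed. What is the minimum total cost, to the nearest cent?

$2.96

The cheapest plan sits at a corner of the feasible region — with two constraints it uses at most two foods.
hummus only: max(7.4/0.9, 714/25) = 28.56 servings → $19.99.
broccoli only: max(7.4/0.8, 714/51) = 14 servings → $7.70.
sunflower seeds only: max(7.4/1.5, 714/58) = 12.31 servings → $9.85.
tofu only: max(7.4/3.3, 714/229) = 3.118 servings → $2.96.
hummus + broccoli: intersection lies outside the first quadrant.
hummus + sunflower seeds: the both-tight solution has a negative serving — not a feasible corner.
hummus + tofu with both targets exact would need a negative amount; discard.
broccoli + sunflower seeds with both targets exact would need a negative amount; discard.
broccoli + tofu: the both-tight solution has a negative serving — not a feasible corner.
sunflower seeds + tofu: the both-tight solution has a negative serving — not a feasible corner.
So the least-cost plan costs $2.96.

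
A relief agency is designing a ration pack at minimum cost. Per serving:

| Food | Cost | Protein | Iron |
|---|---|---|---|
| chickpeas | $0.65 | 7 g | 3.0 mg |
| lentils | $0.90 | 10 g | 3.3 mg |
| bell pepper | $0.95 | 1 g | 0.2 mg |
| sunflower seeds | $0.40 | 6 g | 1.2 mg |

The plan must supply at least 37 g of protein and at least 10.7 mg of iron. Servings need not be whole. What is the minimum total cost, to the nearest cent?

$2.84

A basic optimal solution has at most two foods positive. Try each food alone and each pair with both targets met exactly.
chickpeas only: max(37/7, 10.7/3.0) = 5.286 servings → $3.44.
lentils only: max(37/10, 10.7/3.3) = 3.7 servings → $3.33.
bell pepper only: max(37/1, 10.7/0.2) = 53.5 servings → $50.83.
sunflower seeds only: max(37/6, 10.7/1.2) = 8.917 servings → $3.57.
chickpeas + lentils with both targets exact would need a negative amount; discard.
chickpeas + bell pepper with both tight: 2.062 servings and 22.56 servings → $22.77.
chickpeas + sunflower seeds with both tight: 2.062 servings and 3.76 servings → $2.84.
lentils + bell pepper with both tight: 2.538 servings and 11.62 servings → $13.32.
lentils + sunflower seeds with both tight: 2.538 servings and 1.936 servings → $3.06.
bell pepper + sunflower seeds (both tight): parallel constraints — no distinct corner.
Cheapest feasible corner: $2.84.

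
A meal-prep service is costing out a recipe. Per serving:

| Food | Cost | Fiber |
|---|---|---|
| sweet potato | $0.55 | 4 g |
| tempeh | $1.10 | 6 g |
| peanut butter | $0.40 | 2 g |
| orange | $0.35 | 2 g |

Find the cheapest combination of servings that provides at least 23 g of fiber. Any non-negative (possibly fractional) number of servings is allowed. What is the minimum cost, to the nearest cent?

$3.16

Cost per g of fiber: sweet potato $0.1375, orange $0.1750, tempeh $0.1833, peanut butter $0.2000.
With no serving limits, use only sweet potato: 23 g / 4 g = 5.75 servings × $0.55 = $3.16.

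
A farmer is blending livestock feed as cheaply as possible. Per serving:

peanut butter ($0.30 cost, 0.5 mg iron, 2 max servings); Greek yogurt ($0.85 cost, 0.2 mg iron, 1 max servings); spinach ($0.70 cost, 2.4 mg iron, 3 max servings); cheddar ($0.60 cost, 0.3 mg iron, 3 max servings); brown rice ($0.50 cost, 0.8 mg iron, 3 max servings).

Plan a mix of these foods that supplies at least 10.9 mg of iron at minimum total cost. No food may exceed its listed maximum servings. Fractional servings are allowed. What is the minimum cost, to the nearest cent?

$4.80

Cost per mg of iron: spinach $0.2917, peanut butter $0.6000, brown rice $0.6250, cheddar $2.0000, Greek yogurt $4.2500.
Take 3 servings of spinach: +7.2 mg iron for $2.10 (total $2.10, still need 3.7 mg).
Take 2 servings of peanut butter: +1.0 mg iron for $0.60 (total $2.70, still need 2.7 mg).
Take 3 servings of brown rice: +2.4 mg iron for $1.50 (total $4.20, still need 0.3 mg).
Take 1 serving of cheddar: +0.3 mg iron for $0.60 (total $4.80, still need 0.0 mg).
Filling from the cheapest source first is optimal under one linear minimum: $4.80.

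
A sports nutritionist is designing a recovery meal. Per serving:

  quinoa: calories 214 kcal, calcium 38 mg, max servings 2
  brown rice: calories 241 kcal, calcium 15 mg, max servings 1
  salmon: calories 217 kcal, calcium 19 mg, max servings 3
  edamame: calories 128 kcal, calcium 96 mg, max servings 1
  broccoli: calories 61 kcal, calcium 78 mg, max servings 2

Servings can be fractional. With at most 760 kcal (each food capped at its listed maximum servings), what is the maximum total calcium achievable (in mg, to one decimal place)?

Calcium per kcal: broccoli 1.279, edamame 0.75, quinoa 0.1776, salmon 0.08756, brown rice 0.06224.
Take 2 servings of broccoli: uses 122 kcal, +156.0 mg calcium (running total 156.0 mg).
Take 1 serving of edamame: uses 128 kcal, +96.0 mg calcium (running total 252.0 mg).
Take 2 servings of quinoa: uses 428 kcal, +76.0 mg calcium (running total 328.0 mg).
Take 0.3779 servings of salmon: uses 82 kcal, +7.2 mg calcium (running total 335.2 mg).
Filling greedily by calcium-per-kcal is optimal for one linear limit, giving 335.2 mg.

335.2 mg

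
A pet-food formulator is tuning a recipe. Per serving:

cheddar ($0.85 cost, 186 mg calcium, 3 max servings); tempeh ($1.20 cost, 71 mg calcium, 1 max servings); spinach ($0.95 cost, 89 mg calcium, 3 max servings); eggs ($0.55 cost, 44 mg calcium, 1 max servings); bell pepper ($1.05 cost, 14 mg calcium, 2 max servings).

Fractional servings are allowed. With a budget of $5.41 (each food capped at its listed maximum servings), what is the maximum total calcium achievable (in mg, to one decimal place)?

Calcium per dollar: cheddar 218.8, spinach 93.68, eggs 80, tempeh 59.17, bell pepper 13.33.
Take 3 servings of cheddar: spends $2.55, +558.0 mg calcium (running total 558.0 mg).
Take 3 servings of spinach: spends $2.85, +267.0 mg calcium (running total 825.0 mg).
Take 0.01818 servings of eggs: spends $0.01, +0.8 mg calcium (running total 825.8 mg).
Filling greedily by calcium-per-dollar is optimal for one linear limit, giving 825.8 mg.

825.8 mg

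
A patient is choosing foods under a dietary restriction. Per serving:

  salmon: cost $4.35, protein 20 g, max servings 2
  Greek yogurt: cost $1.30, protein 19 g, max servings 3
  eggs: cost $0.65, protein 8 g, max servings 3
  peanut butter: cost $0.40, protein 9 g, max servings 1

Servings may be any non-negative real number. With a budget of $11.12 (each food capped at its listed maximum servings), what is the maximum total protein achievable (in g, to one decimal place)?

112.4 g

Protein per dollar: peanut butter 22.5, Greek yogurt 14.62, eggs 12.31, salmon 4.598.
Take 1 serving of peanut butter: spends $0.40, +9.0 g protein (running total 9.0 g).
Take 3 servings of Greek yogurt: spends $3.90, +57.0 g protein (running total 66.0 g).
Take 3 servings of eggs: spends $1.95, +24.0 g protein (running total 90.0 g).
Take 1.12 servings of salmon: spends $4.87, +22.4 g protein (running total 112.4 g).
Filling greedily by protein-per-dollar is optimal for one linear limit, giving 112.4 g.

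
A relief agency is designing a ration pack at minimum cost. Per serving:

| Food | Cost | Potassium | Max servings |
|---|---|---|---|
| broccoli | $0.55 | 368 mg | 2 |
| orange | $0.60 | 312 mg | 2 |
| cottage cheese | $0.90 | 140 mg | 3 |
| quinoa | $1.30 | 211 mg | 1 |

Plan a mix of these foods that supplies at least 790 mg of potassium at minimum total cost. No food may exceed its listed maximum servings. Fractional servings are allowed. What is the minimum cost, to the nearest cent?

Cost per mg of potassium: broccoli $0.0015, orange $0.0019, quinoa $0.0062, cottage cheese $0.0064.
Take 2 servings of broccoli: +736.0 mg potassium for $1.10 (total $1.10, still need 54.0 mg).
Take 0.1731 servings of orange: +54.0 mg potassium for $0.10 (total $1.20, still need 0.0 mg).
Filling from the cheapest source first is optimal under one linear minimum: $1.20.

$1.20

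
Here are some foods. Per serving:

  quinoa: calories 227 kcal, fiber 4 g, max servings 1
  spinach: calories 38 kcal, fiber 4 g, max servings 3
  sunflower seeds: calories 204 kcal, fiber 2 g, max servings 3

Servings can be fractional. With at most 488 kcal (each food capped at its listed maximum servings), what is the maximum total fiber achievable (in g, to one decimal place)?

17.4 g

Fiber per kcal: spinach 0.1053, quinoa 0.01762, sunflower seeds 0.009804.
Take 3 servings of spinach: uses 114 kcal, +12.0 g fiber (running total 12.0 g).
Take 1 serving of quinoa: uses 227 kcal, +4.0 g fiber (running total 16.0 g).
Take 0.7206 servings of sunflower seeds: uses 147 kcal, +1.4 g fiber (running total 17.4 g).
Filling greedily by fiber-per-kcal is optimal for one linear limit, giving 17.4 g.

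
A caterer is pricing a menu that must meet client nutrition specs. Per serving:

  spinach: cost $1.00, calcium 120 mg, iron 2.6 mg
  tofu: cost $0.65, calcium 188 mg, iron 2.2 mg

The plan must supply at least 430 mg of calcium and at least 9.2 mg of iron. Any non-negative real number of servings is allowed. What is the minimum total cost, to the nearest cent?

$2.72

A basic optimal solution has at most two foods positive. Try each food alone and each pair with both targets met exactly.
spinach only: max(430/120, 9.2/2.6) = 3.583 servings → $3.58.
tofu only: max(430/188, 9.2/2.2) = 4.182 servings → $2.72.
spinach + tofu with both tight: 3.486 servings and 0.06228 servings → $3.53.
Cheapest feasible corner: $2.72.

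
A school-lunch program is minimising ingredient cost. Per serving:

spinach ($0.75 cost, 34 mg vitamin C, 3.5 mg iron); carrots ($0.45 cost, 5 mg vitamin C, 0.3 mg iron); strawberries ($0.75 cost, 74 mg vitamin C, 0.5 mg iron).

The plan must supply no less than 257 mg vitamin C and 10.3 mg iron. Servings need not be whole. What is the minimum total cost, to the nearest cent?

spinach only: max(257/34, 10.3/3.5) = 7.559 servings → $5.67.
carrots only: max(257/5, 10.3/0.3) = 51.4 servings → $23.13.
strawberries only: max(257/74, 10.3/0.5) = 20.6 servings → $15.45.
spinach + carrots: the both-tight solution has a negative serving — not a feasible corner.
spinach + strawberries with both tight: 2.619 servings and 2.27 servings → $3.67.
carrots + strawberries with both tight: 32.17 servings and 1.299 servings → $15.45.
Cheapest feasible corner: $3.67.

$3.67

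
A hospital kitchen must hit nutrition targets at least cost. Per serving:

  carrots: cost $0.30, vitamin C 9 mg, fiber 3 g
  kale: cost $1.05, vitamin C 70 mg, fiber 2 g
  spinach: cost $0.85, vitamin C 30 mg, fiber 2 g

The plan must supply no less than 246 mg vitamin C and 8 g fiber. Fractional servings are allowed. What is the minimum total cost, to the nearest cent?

$3.75

Check every corner: each single food scaled to meet both minima, and each pair solved so both constraints bind.
carrots only: max(246/9, 8/3) = 27.33 servings → $8.20.
kale only: max(246/70, 8/2) = 4 servings → $4.20.
spinach only: max(246/30, 8/2) = 8.2 servings → $6.97.
carrots + kale with both tight: 0.3542 servings and 3.469 servings → $3.75.
carrots + spinach: the both-tight solution has a negative serving — not a feasible corner.
kale + spinach with both tight: 3.15 servings and 0.85 servings → $4.03.
Cheapest feasible corner: $3.75.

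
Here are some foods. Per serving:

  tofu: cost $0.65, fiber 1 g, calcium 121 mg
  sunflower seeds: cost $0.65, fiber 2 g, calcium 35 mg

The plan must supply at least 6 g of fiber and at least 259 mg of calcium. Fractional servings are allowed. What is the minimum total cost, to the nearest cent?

This is a tiny linear program; its minimum lies at a vertex of the feasible set. List the vertices and price them.
tofu only: max(6/1, 259/121) = 6 servings → $3.90.
sunflower seeds only: max(6/2, 259/35) = 7.4 servings → $4.81.
tofu + sunflower seeds with both tight: 1.488 servings and 2.256 servings → $2.43.
Cheapest feasible corner: $2.43.

$2.43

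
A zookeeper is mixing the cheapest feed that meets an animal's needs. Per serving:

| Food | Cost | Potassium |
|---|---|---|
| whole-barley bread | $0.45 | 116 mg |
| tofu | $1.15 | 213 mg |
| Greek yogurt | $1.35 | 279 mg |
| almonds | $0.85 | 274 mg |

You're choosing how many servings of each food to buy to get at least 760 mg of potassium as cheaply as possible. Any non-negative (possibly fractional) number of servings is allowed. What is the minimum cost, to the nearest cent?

Cost per mg of potassium: almonds $0.0031, whole-barley bread $0.0039, Greek yogurt $0.0048, tofu $0.0054.
With no serving limits, use only almonds: 760 mg / 274 mg = 2.774 servings × $0.85 = $2.36.

$2.36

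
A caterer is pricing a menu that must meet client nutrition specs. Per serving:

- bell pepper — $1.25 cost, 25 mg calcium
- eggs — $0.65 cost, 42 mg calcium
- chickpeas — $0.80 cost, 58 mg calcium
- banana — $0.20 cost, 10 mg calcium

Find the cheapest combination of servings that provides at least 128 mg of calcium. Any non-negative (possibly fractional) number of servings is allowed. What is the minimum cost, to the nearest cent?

Cost per mg of calcium: chickpeas $0.0138, eggs $0.0155, banana $0.0200, bell pepper $0.0500.
With no serving limits, use only chickpeas: 128 mg / 58 mg = 2.207 servings × $0.80 = $1.77.

$1.77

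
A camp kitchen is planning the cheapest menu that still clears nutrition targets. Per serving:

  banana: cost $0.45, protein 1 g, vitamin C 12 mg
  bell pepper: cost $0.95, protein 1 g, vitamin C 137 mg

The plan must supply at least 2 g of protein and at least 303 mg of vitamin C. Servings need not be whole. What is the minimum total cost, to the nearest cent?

$2.10

The cheapest plan sits at a corner of the feasible region — with two constraints it uses at most two foods.
banana only: max(2/1, 303/12) = 25.25 servings → $11.36.
bell pepper only: max(2/1, 303/137) = 2.212 servings → $2.10.
banana + bell pepper: the both-tight solution has a negative serving — not a feasible corner.
Cheapest feasible corner: $2.10.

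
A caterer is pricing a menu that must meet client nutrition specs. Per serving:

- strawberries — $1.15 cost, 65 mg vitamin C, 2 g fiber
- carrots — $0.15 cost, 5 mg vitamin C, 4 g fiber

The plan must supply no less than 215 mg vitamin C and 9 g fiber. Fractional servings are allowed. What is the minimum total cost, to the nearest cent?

Compare the cost at each extreme point of the feasible region.
strawberries only: max(215/65, 9/2) = 4.5 servings → $5.17.
carrots only: max(215/5, 9/4) = 43 servings → $6.45.
strawberries + carrots with both tight: 3.26 servings and 0.62 servings → $3.84.
The minimum over all feasible corners is $3.84.

$3.84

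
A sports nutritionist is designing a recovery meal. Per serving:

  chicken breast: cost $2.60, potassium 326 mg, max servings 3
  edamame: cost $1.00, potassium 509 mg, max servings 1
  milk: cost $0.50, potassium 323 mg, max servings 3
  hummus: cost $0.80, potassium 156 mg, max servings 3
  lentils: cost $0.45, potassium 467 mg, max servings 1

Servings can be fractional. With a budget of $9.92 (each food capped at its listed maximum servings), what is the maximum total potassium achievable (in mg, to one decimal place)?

Potassium per dollar: lentils 1038, milk 646, edamame 509, hummus 195, chicken breast 125.4.
Take 1 serving of lentils: spends $0.45, +467.0 mg potassium (running total 467.0 mg).
Take 3 servings of milk: spends $1.50, +969.0 mg potassium (running total 1436.0 mg).
Take 1 serving of edamame: spends $1.00, +509.0 mg potassium (running total 1945.0 mg).
Take 3 servings of hummus: spends $2.40, +468.0 mg potassium (running total 2413.0 mg).
Take 1.758 servings of chicken breast: spends $4.57, +573.0 mg potassium (running total 2986.0 mg).
Greedy by best ratio exhausts the cost allowance optimally: 2986.0 mg.

2986.0 mg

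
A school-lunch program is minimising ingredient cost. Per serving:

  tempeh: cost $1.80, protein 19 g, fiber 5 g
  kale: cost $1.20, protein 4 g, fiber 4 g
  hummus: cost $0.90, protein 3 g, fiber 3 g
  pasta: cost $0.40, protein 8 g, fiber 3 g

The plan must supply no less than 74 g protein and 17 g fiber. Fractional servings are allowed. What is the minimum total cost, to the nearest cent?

$3.70

Two binding constraints pin down two serving amounts, so the optimal mix uses at most two foods. The candidates are each food alone (scaled to the tighter of protein/fiber) and each pair with both constraints tight.
tempeh only: max(74/19, 17/5) = 3.895 servings → $7.01.
kale only: max(74/4, 17/4) = 18.5 servings → $22.20.
hummus only: max(74/3, 17/3) = 24.67 servings → $22.20.
pasta only: max(74/8, 17/3) = 9.25 servings → $3.70.
tempeh + kale: the both-tight solution has a negative serving — not a feasible corner.
tempeh + hummus with both targets exact would need a negative amount; discard.
tempeh + pasta: intersection lies outside the first quadrant.
kale + hummus (both tight): parallel constraints — no distinct corner.
kale + pasta: intersection lies outside the first quadrant.
hummus + pasta: intersection lies outside the first quadrant.
Cheapest feasible corner: $3.70.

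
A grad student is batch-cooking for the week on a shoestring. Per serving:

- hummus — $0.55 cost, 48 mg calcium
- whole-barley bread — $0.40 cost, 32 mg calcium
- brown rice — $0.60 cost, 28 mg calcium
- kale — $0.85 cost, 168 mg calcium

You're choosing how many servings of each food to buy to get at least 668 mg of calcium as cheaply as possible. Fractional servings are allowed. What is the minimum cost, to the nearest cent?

Cost per mg of calcium: kale $0.0051, hummus $0.0115, whole-barley bread $0.0125, brown rice $0.0214.
With no serving limits, use only kale: 668 mg / 168 mg = 3.976 servings × $0.85 = $3.38.

$3.38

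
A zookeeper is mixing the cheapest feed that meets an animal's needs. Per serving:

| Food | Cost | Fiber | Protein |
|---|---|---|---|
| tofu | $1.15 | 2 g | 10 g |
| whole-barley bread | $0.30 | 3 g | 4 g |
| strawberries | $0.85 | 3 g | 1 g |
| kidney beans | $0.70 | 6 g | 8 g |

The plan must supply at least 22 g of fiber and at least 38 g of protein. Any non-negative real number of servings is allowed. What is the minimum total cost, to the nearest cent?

Two binding constraints pin down two serving amounts, so the optimal mix uses at most two foods. The candidates are each food alone (scaled to the tighter of fiber/protein) and each pair with both constraints tight.
tofu only: max(22/2, 38/10) = 11 servings → $12.65.
whole-barley bread only: max(22/3, 38/4) = 9.5 servings → $2.85.
strawberries only: max(22/3, 38/1) = 38 servings → $32.30.
kidney beans only: max(22/6, 38/8) = 4.75 servings → $3.33.
tofu + whole-barley bread with both tight: 1.182 servings and 6.545 servings → $3.32.
tofu + strawberries with both tight: 3.286 servings and 5.143 servings → $8.15.
tofu + kidney beans with both tight: 1.182 servings and 3.273 servings → $3.65.
whole-barley bread + strawberries: the both-tight solution has a negative serving — not a feasible corner.
whole-barley bread + kidney beans (both tight): parallel constraints — no distinct corner.
strawberries + kidney beans: the both-tight solution has a negative serving — not a feasible corner.
So the least-cost plan costs $2.85.

$2.85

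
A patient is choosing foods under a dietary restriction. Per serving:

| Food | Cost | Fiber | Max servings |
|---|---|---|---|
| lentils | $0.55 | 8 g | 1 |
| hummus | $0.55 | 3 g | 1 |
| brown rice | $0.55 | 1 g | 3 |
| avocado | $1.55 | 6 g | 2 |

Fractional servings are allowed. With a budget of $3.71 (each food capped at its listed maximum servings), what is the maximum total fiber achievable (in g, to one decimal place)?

21.1 g

Fiber per dollar: lentils 14.55, hummus 5.455, avocado 3.871, brown rice 1.818.
Take 1 serving of lentils: spends $0.55, +8.0 g fiber (running total 8.0 g).
Take 1 serving of hummus: spends $0.55, +3.0 g fiber (running total 11.0 g).
Take 1.684 servings of avocado: spends $2.61, +10.1 g fiber (running total 21.1 g).
Greedy by best ratio exhausts the cost allowance optimally: 21.1 g.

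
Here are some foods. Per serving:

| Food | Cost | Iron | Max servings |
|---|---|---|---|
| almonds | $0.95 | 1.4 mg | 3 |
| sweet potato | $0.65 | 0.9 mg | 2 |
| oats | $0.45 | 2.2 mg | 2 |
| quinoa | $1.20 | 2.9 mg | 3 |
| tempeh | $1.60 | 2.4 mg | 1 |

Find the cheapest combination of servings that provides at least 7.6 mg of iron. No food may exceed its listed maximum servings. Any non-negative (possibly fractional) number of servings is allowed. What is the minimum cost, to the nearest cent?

$2.22

Cost per mg of iron: oats $0.2045, quinoa $0.4138, tempeh $0.6667, almonds $0.6786, sweet potato $0.7222.
Take 2 servings of oats: +4.4 mg iron for $0.90 (total $0.90, still need 3.2 mg).
Take 1.103 servings of quinoa: +3.2 mg iron for $1.32 (total $2.22, still need 0.0 mg).
Greedy by cheapest-per-mg is optimal for a single linear constraint, so the minimum cost is $2.22.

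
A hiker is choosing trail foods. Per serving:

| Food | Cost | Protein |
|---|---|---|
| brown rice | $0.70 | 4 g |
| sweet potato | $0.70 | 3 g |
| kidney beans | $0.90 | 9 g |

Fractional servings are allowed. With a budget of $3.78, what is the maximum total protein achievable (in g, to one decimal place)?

Protein per dollar: kidney beans 10, brown rice 5.714, sweet potato 4.286.
With no serving limits, spend the whole cost allowance on kidney beans: $3.78 / $0.90 × 9 g = 37.8 g.

37.8 g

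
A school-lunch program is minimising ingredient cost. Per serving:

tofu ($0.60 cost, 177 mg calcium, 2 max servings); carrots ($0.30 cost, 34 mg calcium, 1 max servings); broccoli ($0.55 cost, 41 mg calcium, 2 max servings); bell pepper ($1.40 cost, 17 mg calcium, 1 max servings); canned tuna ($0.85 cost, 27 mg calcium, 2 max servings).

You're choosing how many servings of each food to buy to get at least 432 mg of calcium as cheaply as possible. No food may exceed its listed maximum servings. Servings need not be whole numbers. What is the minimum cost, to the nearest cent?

Cost per mg of calcium: tofu $0.0034, carrots $0.0088, broccoli $0.0134, canned tuna $0.0315, bell pepper $0.0824.
Take 2 servings of tofu: +354.0 mg calcium for $1.20 (total $1.20, still need 78.0 mg).
Take 1 serving of carrots: +34.0 mg calcium for $0.30 (total $1.50, still need 44.0 mg).
Take 1.073 servings of broccoli: +44.0 mg calcium for $0.59 (total $2.09, still need 0.0 mg).
Greedy by cheapest-per-mg is optimal for a single linear constraint, so the minimum cost is $2.09.

$2.09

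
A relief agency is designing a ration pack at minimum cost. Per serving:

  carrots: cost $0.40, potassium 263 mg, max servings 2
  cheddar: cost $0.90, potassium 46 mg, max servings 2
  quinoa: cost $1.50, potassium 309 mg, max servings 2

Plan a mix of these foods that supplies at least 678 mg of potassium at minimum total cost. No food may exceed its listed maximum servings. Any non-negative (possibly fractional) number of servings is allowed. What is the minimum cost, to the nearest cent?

Cost per mg of potassium: carrots $0.0015, quinoa $0.0049, cheddar $0.0196.
Take 2 servings of carrots: +526.0 mg potassium for $0.80 (total $0.80, still need 152.0 mg).
Take 0.4919 servings of quinoa: +152.0 mg potassium for $0.74 (total $1.54, still need 0.0 mg).
Filling from the cheapest source first is optimal under one linear minimum: $1.54.

$1.54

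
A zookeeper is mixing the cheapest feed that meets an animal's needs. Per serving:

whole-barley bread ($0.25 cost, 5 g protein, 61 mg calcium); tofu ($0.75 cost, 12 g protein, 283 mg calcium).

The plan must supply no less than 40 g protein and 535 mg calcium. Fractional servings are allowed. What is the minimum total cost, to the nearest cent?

$2.05

A basic optimal solution has at most two foods positive. Try each food alone and each pair with both targets met exactly.
whole-barley bread only: max(40/5, 535/61) = 8.77 servings → $2.19.
tofu only: max(40/12, 535/283) = 3.333 servings → $2.50.
whole-barley bread + tofu with both tight: 7.174 servings and 0.3441 servings → $2.05.
The minimum over all feasible corners is $2.05.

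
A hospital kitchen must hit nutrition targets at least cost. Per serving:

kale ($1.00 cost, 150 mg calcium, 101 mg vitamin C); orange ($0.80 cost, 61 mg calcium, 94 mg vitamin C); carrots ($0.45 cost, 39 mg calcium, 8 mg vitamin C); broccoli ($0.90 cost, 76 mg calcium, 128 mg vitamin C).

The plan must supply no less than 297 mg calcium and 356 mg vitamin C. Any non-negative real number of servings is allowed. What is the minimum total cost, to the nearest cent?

$2.78

The cheapest plan sits at a corner of the feasible region — with two constraints it uses at most two foods.
kale only: max(297/150, 356/101) = 3.525 servings → $3.52.
orange only: max(297/61, 356/94) = 4.869 servings → $3.90.
carrots only: max(297/39, 356/8) = 44.5 servings → $20.02.
broccoli only: max(297/76, 356/128) = 3.908 servings → $3.52.
kale + orange with both tight: 0.7812 servings and 2.948 servings → $3.14.
kale + carrots: intersection lies outside the first quadrant.
kale + broccoli with both tight: 0.9511 servings and 2.031 servings → $2.78.
orange + carrots with both tight: 3.621 servings and 1.952 servings → $3.78.
orange + broccoli: the both-tight solution has a negative serving — not a feasible corner.
carrots + broccoli with both tight: 2.5 servings and 2.625 servings → $3.49.
The minimum over all feasible corners is $2.78.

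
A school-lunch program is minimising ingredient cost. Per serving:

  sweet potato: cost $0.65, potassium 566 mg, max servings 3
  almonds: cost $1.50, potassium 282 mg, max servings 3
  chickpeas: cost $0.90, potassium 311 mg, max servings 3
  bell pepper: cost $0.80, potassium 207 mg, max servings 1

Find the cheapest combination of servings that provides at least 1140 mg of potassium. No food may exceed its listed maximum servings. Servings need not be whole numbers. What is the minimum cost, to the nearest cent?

$1.31

Cost per mg of potassium: sweet potato $0.0011, chickpeas $0.0029, bell pepper $0.0039, almonds $0.0053.
Take 2.014 servings of sweet potato: +1140.0 mg potassium for $1.31 (total $1.31, still need 0.0 mg).
Greedy by cheapest-per-mg is optimal for a single linear constraint, so the minimum cost is $1.31.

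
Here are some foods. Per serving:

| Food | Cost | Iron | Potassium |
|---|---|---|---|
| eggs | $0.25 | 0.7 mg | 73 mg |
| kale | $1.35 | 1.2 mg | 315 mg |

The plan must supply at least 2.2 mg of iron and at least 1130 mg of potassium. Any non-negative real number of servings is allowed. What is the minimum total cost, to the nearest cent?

The cheapest plan sits at a corner of the feasible region — with two constraints it uses at most two foods.
eggs only: max(2.2/0.7, 1130/73) = 15.48 servings → $3.87.
kale only: max(2.2/1.2, 1130/315) = 3.587 servings → $4.84.
eggs + kale with both targets exact would need a negative amount; discard.
The minimum over all feasible corners is $3.87.

$3.87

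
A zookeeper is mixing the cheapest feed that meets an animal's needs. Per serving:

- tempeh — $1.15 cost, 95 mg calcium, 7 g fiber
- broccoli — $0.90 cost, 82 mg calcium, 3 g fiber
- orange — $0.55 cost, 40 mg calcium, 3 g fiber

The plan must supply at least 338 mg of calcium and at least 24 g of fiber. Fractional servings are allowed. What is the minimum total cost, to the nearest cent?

An LP optimum is at a vertex; with two nutrient constraints at most two foods are used. Check each candidate.
tempeh only: max(338/95, 24/7) = 3.558 servings → $4.09.
broccoli only: max(338/82, 24/3) = 8 servings → $7.20.
orange only: max(338/40, 24/3) = 8.45 servings → $4.65.
tempeh + broccoli with both tight: 3.301 servings and 0.2976 servings → $4.06.
tempeh + orange: intersection lies outside the first quadrant.
broccoli + orange with both tight: 0.4286 servings and 7.571 servings → $4.55.
Cheapest feasible corner: $4.06.

$4.06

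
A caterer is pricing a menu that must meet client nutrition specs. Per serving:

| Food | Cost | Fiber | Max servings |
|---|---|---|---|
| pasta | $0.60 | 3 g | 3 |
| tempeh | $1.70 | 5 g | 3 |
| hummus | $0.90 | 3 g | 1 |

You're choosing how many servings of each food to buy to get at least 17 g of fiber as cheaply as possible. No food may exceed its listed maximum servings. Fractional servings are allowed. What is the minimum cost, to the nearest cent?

$4.40

Cost per g of fiber: pasta $0.2000, hummus $0.3000, tempeh $0.3400.
Take 3 servings of pasta: +9.0 g fiber for $1.80 (total $1.80, still need 8.0 g).
Take 1 serving of hummus: +3.0 g fiber for $0.90 (total $2.70, still need 5.0 g).
Take 1 serving of tempeh: +5.0 g fiber for $1.70 (total $4.40, still need 0.0 g).
Filling from the cheapest source first is optimal under one linear minimum: $4.40.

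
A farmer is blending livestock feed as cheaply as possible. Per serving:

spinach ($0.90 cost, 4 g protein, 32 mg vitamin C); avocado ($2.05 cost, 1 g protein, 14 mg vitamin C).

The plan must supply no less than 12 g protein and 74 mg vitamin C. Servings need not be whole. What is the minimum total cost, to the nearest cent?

Two binding constraints pin down two serving amounts, so the optimal mix uses at most two foods. The candidates are each food alone (scaled to the tighter of protein/vitamin C) and each pair with both constraints tight.
spinach only: max(12/4, 74/32) = 3 servings → $2.70.
avocado only: max(12/1, 74/14) = 12 servings → $24.60.
spinach + avocado with both targets exact would need a negative amount; discard.
The minimum over all feasible corners is $2.70.

$2.70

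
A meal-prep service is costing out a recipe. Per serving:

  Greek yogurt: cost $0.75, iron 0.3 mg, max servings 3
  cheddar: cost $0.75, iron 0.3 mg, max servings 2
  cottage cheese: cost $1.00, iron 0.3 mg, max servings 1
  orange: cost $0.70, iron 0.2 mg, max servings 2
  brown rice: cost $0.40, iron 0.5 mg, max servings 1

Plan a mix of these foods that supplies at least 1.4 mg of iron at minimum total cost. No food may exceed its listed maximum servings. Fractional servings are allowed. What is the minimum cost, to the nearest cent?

$2.65

Cost per mg of iron: brown rice $0.8000, Greek yogurt $2.5000, cheddar $2.5000, cottage cheese $3.3333, orange $3.5000.
Take 1 serving of brown rice: +0.5 mg iron for $0.40 (total $0.40, still need 0.9 mg).
Take 3 servings of Greek yogurt: +0.9 mg iron for $2.25 (total $2.65, still need 0.0 mg).
Greedy by cheapest-per-mg is optimal for a single linear constraint, so the minimum cost is $2.65.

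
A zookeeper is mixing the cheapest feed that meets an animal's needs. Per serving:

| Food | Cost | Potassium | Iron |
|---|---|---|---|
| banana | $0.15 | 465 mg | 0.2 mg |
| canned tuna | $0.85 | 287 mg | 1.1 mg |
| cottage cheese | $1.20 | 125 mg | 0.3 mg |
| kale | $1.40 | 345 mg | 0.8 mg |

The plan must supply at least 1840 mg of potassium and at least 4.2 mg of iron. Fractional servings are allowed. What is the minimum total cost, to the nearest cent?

$3.15

With two linear requirements the optimum uses one or two foods; enumerate the corners.
banana only: max(1840/465, 4.2/0.2) = 21 servings → $3.15.
canned tuna only: max(1840/287, 4.2/1.1) = 6.411 servings → $5.45.
cottage cheese only: max(1840/125, 4.2/0.3) = 14.72 servings → $17.66.
kale only: max(1840/345, 4.2/0.8) = 5.333 servings → $7.47.
banana + canned tuna with both tight: 1.803 servings and 3.49 servings → $3.24.
banana + cottage cheese with both tight: 0.2358 servings and 13.84 servings → $16.65.
banana + kale with both tight: 0.07591 servings and 5.231 servings → $7.33.
canned tuna + cottage cheese: intersection lies outside the first quadrant.
canned tuna + kale: intersection lies outside the first quadrant.
cottage cheese + kale: the both-tight solution has a negative serving — not a feasible corner.
Cheapest feasible corner: $3.15.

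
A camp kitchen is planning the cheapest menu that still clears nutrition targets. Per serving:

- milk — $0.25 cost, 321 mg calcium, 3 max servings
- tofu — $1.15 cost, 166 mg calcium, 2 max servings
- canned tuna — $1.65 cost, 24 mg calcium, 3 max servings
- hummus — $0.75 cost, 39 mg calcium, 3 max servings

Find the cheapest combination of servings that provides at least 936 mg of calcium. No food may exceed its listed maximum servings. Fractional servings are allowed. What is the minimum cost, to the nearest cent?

$0.73

Cost per mg of calcium: milk $0.0008, tofu $0.0069, hummus $0.0192, canned tuna $0.0688.
Take 2.916 servings of milk: +936.0 mg calcium for $0.73 (total $0.73, still need 0.0 mg).
Filling from the cheapest source first is optimal under one linear minimum: $0.73.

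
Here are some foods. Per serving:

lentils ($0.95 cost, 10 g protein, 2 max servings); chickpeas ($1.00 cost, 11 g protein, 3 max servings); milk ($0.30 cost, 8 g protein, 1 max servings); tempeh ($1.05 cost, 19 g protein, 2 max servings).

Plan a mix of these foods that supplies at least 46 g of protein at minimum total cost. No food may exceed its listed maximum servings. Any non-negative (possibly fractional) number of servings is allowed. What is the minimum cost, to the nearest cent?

Cost per g of protein: milk $0.0375, tempeh $0.0553, chickpeas $0.0909, lentils $0.0950.
Take 1 serving of milk: +8.0 g protein for $0.30 (total $0.30, still need 38.0 g).
Take 2 servings of tempeh: +38.0 g protein for $2.10 (total $2.40, still need 0.0 g).
Greedy by cheapest-per-g is optimal for a single linear constraint, so the minimum cost is $2.40.

$2.40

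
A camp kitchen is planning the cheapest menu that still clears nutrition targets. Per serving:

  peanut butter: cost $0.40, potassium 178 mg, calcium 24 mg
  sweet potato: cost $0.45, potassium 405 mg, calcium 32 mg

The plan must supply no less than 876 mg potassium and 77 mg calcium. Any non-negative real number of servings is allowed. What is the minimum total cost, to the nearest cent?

A basic optimal solution has at most two foods positive. Try each food alone and each pair with both targets met exactly.
peanut butter only: max(876/178, 77/24) = 4.921 servings → $1.97.
sweet potato only: max(876/405, 77/32) = 2.406 servings → $1.08.
peanut butter + sweet potato with both tight: 0.7835 servings and 1.819 servings → $1.13.
So the least-cost plan costs $1.08.

$1.08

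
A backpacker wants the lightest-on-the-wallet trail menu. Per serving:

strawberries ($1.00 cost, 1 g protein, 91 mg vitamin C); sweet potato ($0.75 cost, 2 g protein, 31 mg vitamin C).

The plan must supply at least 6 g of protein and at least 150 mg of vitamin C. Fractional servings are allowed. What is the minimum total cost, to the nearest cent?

$2.72

This is a tiny linear program; its minimum lies at a vertex of the feasible set. List the vertices and price them.
strawberries only: max(6/1, 150/91) = 6 servings → $6.00.
sweet potato only: max(6/2, 150/31) = 4.839 servings → $3.63.
strawberries + sweet potato with both tight: 0.755 servings and 2.623 servings → $2.72.
The minimum over all feasible corners is $2.72.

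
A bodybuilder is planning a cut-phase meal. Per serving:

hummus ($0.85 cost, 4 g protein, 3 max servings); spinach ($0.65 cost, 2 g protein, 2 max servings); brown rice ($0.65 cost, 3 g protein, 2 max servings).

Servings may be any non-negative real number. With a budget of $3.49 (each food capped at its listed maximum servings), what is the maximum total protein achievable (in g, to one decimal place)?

Protein per dollar: hummus 4.706, brown rice 4.615, spinach 3.077.
Take 3 servings of hummus: spends $2.55, +12.0 g protein (running total 12.0 g).
Take 1.446 servings of brown rice: spends $0.94, +4.3 g protein (running total 16.3 g).
Filling greedily by protein-per-dollar is optimal for one linear limit, giving 16.3 g.

16.3 g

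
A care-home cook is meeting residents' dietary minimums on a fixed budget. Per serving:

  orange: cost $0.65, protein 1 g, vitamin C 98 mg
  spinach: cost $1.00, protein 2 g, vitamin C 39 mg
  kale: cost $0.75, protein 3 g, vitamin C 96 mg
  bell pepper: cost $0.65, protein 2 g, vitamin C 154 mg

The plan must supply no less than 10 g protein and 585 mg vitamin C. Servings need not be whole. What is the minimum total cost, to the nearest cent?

$2.94

Two binding constraints pin down two serving amounts, so the optimal mix uses at most two foods. The candidates are each food alone (scaled to the tighter of protein/vitamin C) and each pair with both constraints tight.
orange only: max(10/1, 585/98) = 10 servings → $6.50.
spinach only: max(10/2, 585/39) = 15 servings → $15.00.
kale only: max(10/3, 585/96) = 6.094 servings → $4.57.
bell pepper only: max(10/2, 585/154) = 5 servings → $3.25.
orange + spinach with both tight: 4.968 servings and 2.516 servings → $5.75.
orange + kale with both tight: 4.015 servings and 1.995 servings → $4.11.
orange + bell pepper with both targets exact would need a negative amount; discard.
spinach + kale: the both-tight solution has a negative serving — not a feasible corner.
spinach + bell pepper with both tight: 1.609 servings and 3.391 servings → $3.81.
kale + bell pepper with both tight: 1.37 servings and 2.944 servings → $2.94.
So the least-cost plan costs $2.94.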